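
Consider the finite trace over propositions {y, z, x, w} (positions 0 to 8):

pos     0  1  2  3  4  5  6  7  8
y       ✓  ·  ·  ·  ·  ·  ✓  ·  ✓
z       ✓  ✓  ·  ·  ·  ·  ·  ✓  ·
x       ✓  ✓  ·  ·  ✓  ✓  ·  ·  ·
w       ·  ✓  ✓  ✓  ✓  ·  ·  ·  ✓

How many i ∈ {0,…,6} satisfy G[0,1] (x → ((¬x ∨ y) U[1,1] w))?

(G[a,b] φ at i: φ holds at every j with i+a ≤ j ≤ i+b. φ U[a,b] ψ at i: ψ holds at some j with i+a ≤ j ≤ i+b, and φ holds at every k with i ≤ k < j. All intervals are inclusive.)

Evaluate at each i in [0,6]:
  i=0: ✗ (fails at j=1)
  i=1: ✗ (fails at j=1)
  i=2: ✓ (all of [2,3])
  i=3: ✗ (fails at j=4)
  i=4: ✗ (fails at j=4)
  i=5: ✗ (fails at j=5)
  i=6: ✓ (all of [6,7])
Positions where it holds: {2, 6} → 2.

2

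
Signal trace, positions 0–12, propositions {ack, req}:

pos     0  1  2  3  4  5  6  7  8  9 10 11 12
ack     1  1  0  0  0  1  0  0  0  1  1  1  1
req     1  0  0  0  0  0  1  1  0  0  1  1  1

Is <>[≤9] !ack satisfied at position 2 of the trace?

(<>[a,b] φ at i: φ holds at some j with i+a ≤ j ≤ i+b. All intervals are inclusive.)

Check !ack at each j in [2,11]:
  j=2: true
  j=3: true
  j=4: true
  j=5: false
  j=6: true
  j=7: true
  j=8: true
  j=9: false
  j=10: false
  j=11: false
Found at j=2 → formula holds.

True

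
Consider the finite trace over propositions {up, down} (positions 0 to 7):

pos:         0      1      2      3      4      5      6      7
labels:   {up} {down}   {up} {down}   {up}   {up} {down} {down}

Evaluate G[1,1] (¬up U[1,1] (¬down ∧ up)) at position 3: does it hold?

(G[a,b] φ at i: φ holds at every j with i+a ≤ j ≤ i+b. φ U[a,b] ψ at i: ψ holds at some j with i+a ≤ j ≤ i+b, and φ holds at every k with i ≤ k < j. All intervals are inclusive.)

Check (¬up U[1,1] (¬down ∧ up)) at every j in [4,4]:
  j=4: fails
Fails at j=4 → formula fails.

Does not hold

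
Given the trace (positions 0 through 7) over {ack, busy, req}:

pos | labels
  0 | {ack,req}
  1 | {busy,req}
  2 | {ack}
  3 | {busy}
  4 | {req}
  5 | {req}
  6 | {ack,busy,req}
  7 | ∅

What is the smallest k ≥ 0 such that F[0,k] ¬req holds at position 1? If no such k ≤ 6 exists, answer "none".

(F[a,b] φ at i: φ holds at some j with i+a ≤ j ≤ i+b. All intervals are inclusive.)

1

Scan j = 1,2,… for ¬req:
  j=1: fails
  j=2: holds
First hit at j=2, so smallest k = 2-1 = 1.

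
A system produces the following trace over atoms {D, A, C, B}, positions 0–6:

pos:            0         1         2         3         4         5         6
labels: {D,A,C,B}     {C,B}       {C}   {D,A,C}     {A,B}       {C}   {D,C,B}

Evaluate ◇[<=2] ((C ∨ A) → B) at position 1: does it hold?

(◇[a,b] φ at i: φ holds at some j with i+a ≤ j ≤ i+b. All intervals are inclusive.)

True

Check ((C ∨ A) → B) at each j in [1,3]:
  j=1: true
  j=2: false
  j=3: false
Found at j=1 → formula holds.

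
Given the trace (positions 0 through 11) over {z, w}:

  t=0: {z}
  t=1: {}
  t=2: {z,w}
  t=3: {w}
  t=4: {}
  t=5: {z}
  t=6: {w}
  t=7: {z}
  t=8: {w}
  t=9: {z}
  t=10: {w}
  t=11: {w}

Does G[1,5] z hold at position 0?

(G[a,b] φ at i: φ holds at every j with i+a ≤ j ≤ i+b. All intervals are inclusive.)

Does not hold

Check z at every j in [1,5]:
  j=1: false
  j=2: true
  j=3: false
  j=4: false
  j=5: true
Fails at j=1 → formula fails.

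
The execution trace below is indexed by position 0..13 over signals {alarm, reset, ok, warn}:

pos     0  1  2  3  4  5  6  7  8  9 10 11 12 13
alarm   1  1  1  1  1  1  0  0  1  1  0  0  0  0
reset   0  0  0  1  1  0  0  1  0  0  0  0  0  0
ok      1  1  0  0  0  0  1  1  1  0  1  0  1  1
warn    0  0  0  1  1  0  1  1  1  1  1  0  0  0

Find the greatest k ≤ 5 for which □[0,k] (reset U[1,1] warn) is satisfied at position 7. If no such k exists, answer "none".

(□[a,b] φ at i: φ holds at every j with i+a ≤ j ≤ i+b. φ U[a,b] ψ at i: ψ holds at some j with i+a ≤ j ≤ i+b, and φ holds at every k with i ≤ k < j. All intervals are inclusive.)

(reset U[1,1] warn) must hold from j=7 onward; find where it first fails.
  j=7: holds
  j=8: fails
Holds on [7,7], so largest k = 0.

0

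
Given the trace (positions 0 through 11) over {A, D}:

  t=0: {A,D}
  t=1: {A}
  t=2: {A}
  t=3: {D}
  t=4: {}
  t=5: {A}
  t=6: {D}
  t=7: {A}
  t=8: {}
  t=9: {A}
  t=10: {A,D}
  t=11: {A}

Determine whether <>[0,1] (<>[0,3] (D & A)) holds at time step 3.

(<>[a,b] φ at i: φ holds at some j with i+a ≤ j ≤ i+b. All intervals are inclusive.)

Check <>[0,3] (D & A) at each j in [3,4]:
  j=3: fails (none in [3,6])
  j=4: fails (none in [4,7])
No position in the window satisfies it → formula fails.

False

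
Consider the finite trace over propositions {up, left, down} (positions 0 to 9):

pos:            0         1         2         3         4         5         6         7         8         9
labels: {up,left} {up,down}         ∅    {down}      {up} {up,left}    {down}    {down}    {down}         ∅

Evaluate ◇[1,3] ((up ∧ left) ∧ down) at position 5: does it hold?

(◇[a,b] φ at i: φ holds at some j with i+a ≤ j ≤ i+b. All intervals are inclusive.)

False

Check ((up ∧ left) ∧ down) at each j in [6,8]:
  j=6: false
  j=7: false
  j=8: false
No position in the window satisfies it → formula fails.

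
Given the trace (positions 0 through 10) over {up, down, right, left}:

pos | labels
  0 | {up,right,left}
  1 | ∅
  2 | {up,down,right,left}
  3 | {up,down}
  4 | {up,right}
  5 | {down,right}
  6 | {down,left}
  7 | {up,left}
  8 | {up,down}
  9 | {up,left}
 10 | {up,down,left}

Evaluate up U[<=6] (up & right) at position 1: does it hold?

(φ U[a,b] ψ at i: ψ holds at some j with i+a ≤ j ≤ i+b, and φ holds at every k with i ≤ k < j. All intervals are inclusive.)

Need some j in [1,7] with (up & right), and up at every k in [1,j-1].
  j=1: (up & right) false.
  j=2: (up & right) holds, but up fails at k=1 → not this j.
  j=3: (up & right) false.
  j=4: (up & right) holds, but up fails at k=1 → not this j.
  j=5: (up & right) false.
  j=6: (up & right) false.
  j=7: (up & right) false.
No j in the window works → until fails.

False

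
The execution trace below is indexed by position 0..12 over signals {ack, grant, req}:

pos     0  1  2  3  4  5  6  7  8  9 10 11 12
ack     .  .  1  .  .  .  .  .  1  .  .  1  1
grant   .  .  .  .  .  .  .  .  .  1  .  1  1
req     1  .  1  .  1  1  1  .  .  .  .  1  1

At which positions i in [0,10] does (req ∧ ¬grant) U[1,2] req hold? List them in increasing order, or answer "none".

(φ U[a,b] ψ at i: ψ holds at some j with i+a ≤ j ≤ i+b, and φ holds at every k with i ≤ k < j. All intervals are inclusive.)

Evaluate at each i in [0,10]:
  i=0: ✗ (lhs fails at k=1 before rhs at j=2)
  i=1: ✗ (lhs fails at k=1 before rhs at j=2)
  i=2: ✗ (lhs fails at k=3 before rhs at j=4)
  i=3: ✗ (lhs fails at k=3 before rhs at j=4)
  i=4: ✓ (rhs at j=5; lhs holds on [4,4])
  i=5: ✓ (rhs at j=6; lhs holds on [5,5])
  i=6: ✗ (no rhs in [7,8])
  i=7: ✗ (no rhs in [8,9])
  i=8: ✗ (no rhs in [9,10])
  i=9: ✗ (lhs fails at k=9 before rhs at j=11)
  i=10: ✗ (lhs fails at k=10 before rhs at j=11)

4, 5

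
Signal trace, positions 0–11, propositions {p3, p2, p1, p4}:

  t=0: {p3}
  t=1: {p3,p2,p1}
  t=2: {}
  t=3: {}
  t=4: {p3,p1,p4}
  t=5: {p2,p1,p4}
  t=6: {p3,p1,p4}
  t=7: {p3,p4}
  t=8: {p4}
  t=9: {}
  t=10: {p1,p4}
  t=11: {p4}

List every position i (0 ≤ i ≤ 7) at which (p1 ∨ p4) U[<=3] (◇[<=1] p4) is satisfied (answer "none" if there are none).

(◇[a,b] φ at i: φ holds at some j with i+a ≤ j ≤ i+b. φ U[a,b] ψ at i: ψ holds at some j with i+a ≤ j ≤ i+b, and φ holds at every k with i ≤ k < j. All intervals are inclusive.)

Evaluate at each i in [0,7]:
  i=0: ✗ (lhs fails at k=0 before rhs at j=3)
  i=1: ✗ (lhs fails at k=2 before rhs at j=3)
  i=2: ✗ (lhs fails at k=2 before rhs at j=3)
  i=3: ✓ (rhs at j=3)
  i=4: ✓ (rhs at j=4)
  i=5: ✓ (rhs at j=5)
  i=6: ✓ (rhs at j=6)
  i=7: ✓ (rhs at j=7)

3, 4, 5, 6, 7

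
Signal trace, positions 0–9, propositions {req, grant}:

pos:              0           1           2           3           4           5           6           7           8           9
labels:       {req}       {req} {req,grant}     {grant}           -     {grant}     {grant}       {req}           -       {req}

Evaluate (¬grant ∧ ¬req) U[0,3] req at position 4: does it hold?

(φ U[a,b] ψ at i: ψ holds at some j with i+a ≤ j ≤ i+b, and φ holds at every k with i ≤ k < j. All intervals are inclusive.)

Need some j in [4,7] with req, and (¬grant ∧ ¬req) at every k in [4,j-1].
  j=4: req false.
  j=5: req false.
  j=6: req false.
  j=7: req holds, but (¬grant ∧ ¬req) fails at k=5 → not this j.
No j in the window works → until fails.

False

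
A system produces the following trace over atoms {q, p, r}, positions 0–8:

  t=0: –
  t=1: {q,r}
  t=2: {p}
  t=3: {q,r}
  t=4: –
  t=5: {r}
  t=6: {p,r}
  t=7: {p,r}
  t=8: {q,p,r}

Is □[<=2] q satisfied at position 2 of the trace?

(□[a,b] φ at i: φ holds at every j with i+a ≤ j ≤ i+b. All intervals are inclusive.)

Check q at every j in [2,4]:
  j=2: false
  j=3: true
  j=4: false
Fails at j=2 → formula fails.

False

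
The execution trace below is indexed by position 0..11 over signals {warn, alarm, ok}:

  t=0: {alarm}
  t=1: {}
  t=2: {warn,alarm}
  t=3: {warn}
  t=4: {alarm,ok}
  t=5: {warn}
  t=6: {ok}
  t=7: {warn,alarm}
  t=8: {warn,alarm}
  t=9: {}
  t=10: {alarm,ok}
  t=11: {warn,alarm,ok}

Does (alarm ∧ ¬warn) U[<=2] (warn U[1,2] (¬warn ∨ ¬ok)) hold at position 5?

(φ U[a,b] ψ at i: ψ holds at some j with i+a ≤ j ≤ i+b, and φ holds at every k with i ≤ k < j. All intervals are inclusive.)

Need some j in [5,7] with (warn U[1,2] (¬warn ∨ ¬ok)), and (alarm ∧ ¬warn) at every k in [5,j-1].
  j=5: (warn U[1,2] (¬warn ∨ ¬ok)) holds; no prefix to check → satisfied.

True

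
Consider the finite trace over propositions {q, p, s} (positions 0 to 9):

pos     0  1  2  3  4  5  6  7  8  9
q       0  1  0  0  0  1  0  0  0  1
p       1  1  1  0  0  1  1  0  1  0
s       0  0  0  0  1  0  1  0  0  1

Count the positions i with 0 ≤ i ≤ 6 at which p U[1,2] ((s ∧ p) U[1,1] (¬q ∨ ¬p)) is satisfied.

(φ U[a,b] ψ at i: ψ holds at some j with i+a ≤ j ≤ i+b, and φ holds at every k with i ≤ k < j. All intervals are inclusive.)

Evaluate at each i in [0,6]:
  i=0: ✗ (no rhs in [1,2])
  i=1: ✗ (no rhs in [2,3])
  i=2: ✗ (no rhs in [3,4])
  i=3: ✗ (no rhs in [4,5])
  i=4: ✗ (lhs fails at k=4 before rhs at j=6)
  i=5: ✓ (rhs at j=6; lhs holds on [5,5])
  i=6: ✗ (no rhs in [7,8])
Positions where it holds: {5} → 1.

1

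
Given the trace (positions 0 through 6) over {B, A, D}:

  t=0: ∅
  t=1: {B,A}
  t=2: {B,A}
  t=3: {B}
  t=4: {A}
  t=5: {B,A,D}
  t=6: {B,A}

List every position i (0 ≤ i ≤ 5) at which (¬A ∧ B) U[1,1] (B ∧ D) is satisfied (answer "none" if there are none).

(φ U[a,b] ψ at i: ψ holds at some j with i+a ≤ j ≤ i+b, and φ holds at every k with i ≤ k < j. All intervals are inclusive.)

none

Evaluate at each i in [0,5]:
  i=0: ✗ (no rhs in [1,1])
  i=1: ✗ (no rhs in [2,2])
  i=2: ✗ (no rhs in [3,3])
  i=3: ✗ (no rhs in [4,4])
  i=4: ✗ (lhs fails at k=4 before rhs at j=5)
  i=5: ✗ (no rhs in [6,6])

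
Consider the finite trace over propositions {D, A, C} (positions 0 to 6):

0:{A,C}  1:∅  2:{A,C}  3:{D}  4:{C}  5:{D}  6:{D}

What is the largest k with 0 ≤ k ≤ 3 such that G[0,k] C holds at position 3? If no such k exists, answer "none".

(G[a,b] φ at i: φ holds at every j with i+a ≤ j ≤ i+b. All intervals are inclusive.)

C must hold from j=3 onward; find where it first fails.
  j=3: fails → no k works.

none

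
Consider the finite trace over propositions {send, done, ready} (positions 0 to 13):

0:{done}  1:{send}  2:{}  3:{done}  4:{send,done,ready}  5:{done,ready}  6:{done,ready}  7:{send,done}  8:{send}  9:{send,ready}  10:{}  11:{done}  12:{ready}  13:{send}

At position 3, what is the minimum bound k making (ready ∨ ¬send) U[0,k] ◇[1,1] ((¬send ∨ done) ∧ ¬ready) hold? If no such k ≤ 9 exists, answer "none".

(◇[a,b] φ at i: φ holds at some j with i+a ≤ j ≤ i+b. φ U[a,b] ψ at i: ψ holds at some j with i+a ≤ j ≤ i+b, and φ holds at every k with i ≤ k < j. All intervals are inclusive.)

3

Need earliest j ≥ 3 with ◇[1,1] ((¬send ∨ done) ∧ ¬ready), and (ready ∨ ¬send) at every k in [3,j-1].
  j=3: rhs fails.
  j=4: rhs fails.
  j=5: rhs fails.
  j=6: rhs holds; lhs holds on [3,5]. k = 3.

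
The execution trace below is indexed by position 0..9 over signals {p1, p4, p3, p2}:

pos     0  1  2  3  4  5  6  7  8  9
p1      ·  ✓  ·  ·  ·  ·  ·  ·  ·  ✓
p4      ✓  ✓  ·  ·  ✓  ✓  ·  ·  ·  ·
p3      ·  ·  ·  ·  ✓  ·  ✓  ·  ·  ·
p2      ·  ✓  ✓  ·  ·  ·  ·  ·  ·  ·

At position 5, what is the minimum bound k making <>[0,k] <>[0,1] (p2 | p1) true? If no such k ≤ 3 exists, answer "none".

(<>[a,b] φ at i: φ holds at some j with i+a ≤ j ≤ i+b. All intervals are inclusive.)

3

Scan j = 5,6,… for <>[0,1] (p2 | p1):
  j=5: fails
  j=6: fails
  j=7: fails
  j=8: holds
First hit at j=8, so smallest k = 8-5 = 3.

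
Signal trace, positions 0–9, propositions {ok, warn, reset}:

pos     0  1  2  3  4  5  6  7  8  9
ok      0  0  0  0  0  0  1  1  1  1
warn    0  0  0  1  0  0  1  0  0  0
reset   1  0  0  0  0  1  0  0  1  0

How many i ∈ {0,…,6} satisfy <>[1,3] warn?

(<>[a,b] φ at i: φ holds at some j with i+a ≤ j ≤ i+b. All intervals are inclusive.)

6

Evaluate at each i in [0,6]:
  i=0: ✓ (witness j=3)
  i=1: ✓ (witness j=3)
  i=2: ✓ (witness j=3)
  i=3: ✓ (witness j=6)
  i=4: ✓ (witness j=6)
  i=5: ✓ (witness j=6)
  i=6: ✗ (none in [7,9])
Positions where it holds: {0, 1, 2, 3, 4, 5} → 6.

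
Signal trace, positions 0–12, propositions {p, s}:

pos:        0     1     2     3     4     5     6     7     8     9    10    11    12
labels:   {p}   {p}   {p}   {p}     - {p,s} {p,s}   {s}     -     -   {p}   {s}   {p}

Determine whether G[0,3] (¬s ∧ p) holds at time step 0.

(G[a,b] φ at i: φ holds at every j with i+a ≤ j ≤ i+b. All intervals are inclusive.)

True

Check (¬s ∧ p) at every j in [0,3]:
  j=0: true
  j=1: true
  j=2: true
  j=3: true
All positions satisfy it → formula holds.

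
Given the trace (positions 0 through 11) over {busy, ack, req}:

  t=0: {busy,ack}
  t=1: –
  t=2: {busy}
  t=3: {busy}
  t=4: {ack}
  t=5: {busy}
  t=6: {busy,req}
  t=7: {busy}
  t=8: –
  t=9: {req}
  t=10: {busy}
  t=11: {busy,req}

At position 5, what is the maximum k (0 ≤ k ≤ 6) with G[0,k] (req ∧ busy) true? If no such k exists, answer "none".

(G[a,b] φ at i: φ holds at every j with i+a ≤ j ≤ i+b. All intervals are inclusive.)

none

(req ∧ busy) must hold from j=5 onward; find where it first fails.
  j=5: fails → no k works.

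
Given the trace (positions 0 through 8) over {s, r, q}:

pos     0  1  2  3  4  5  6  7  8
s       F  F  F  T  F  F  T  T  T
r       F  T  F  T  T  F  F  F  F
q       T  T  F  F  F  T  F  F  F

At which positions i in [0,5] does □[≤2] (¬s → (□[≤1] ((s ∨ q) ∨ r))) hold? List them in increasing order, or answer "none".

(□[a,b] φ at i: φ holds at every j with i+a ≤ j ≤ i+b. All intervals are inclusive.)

Evaluate at each i in [0,5]:
  i=0: ✗ (fails at j=1)
  i=1: ✗ (fails at j=1)
  i=2: ✗ (fails at j=2)
  i=3: ✓ (all of [3,5])
  i=4: ✓ (all of [4,6])
  i=5: ✓ (all of [5,7])

3, 4, 5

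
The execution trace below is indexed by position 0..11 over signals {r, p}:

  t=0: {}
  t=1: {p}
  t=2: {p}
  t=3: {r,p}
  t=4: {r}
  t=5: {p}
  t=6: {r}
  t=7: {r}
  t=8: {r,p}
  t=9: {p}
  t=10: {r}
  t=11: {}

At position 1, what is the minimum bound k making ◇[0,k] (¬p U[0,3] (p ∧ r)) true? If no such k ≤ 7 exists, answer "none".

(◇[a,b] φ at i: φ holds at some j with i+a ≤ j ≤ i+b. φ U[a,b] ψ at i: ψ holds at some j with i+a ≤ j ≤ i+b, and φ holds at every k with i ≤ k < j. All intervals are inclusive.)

Scan j = 1,2,… for (¬p U[0,3] (p ∧ r)):
  j=1: fails
  j=2: fails
  j=3: holds
First hit at j=3, so smallest k = 3-1 = 2.

2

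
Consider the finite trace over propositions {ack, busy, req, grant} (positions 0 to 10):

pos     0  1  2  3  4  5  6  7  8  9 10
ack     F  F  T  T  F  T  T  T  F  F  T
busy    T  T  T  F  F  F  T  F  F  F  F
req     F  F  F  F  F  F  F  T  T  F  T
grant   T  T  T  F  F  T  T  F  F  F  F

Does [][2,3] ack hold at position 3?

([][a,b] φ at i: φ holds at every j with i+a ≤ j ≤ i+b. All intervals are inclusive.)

Check ack at every j in [5,6]:
  j=5: true
  j=6: true
All positions satisfy it → formula holds.

True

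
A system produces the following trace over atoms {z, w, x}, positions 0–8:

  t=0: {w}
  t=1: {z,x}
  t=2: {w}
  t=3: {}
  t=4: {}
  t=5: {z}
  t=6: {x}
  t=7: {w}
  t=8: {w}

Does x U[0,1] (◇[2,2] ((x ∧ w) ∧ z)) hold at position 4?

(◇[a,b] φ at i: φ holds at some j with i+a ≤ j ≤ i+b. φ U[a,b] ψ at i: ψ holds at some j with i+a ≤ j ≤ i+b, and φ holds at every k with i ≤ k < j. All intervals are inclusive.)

Need some j in [4,5] with ◇[2,2] ((x ∧ w) ∧ z), and x at every k in [4,j-1].
  j=4: ◇[2,2] ((x ∧ w) ∧ z) — fails (none in [6,6]).
  j=5: ◇[2,2] ((x ∧ w) ∧ z) — fails (none in [7,7]).
No j in the window works → until fails.

Does not hold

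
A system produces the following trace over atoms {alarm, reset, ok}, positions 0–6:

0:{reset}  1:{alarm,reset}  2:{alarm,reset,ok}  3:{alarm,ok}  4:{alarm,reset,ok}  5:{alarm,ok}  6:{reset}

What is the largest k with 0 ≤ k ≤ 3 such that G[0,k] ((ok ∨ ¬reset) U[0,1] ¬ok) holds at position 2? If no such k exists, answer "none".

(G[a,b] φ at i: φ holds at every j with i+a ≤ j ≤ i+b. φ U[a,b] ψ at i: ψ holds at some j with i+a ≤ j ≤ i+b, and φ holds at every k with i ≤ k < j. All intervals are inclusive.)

((ok ∨ ¬reset) U[0,1] ¬ok) must hold from j=2 onward; find where it first fails.
  j=2: fails → no k works.

none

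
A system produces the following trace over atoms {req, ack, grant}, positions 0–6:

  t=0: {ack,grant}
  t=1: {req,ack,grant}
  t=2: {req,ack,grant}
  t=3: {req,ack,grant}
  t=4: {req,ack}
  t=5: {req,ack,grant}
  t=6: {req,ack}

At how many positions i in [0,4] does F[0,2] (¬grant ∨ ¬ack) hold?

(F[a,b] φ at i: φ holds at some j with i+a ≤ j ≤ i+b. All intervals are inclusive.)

3

Evaluate at each i in [0,4]:
  i=0: ✗ (none in [0,2])
  i=1: ✗ (none in [1,3])
  i=2: ✓ (witness j=4)
  i=3: ✓ (witness j=4)
  i=4: ✓ (witness j=4)
Positions where it holds: {2, 3, 4} → 3.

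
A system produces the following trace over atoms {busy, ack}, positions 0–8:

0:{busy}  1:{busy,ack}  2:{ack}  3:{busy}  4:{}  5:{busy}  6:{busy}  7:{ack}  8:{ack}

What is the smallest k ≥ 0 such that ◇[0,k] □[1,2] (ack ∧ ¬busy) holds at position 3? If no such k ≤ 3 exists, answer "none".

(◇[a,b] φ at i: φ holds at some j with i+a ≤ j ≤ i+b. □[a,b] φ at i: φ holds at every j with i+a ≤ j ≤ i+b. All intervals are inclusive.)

3

Scan j = 3,4,… for □[1,2] (ack ∧ ¬busy):
  j=3: fails
  j=4: fails
  j=5: fails
  j=6: holds
First hit at j=6, so smallest k = 6-3 = 3.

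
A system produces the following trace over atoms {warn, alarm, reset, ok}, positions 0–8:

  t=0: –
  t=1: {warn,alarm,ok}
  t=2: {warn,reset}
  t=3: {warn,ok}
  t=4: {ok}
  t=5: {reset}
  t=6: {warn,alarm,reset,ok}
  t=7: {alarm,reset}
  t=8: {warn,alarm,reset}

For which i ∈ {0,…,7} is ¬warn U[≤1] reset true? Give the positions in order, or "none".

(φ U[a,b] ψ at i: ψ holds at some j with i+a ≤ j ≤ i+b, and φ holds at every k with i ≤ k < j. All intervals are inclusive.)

2, 4, 5, 6, 7

Evaluate at each i in [0,7]:
  i=0: ✗ (no rhs in [0,1])
  i=1: ✗ (lhs fails at k=1 before rhs at j=2)
  i=2: ✓ (rhs at j=2)
  i=3: ✗ (no rhs in [3,4])
  i=4: ✓ (rhs at j=5; lhs holds on [4,4])
  i=5: ✓ (rhs at j=5)
  i=6: ✓ (rhs at j=6)
  i=7: ✓ (rhs at j=7)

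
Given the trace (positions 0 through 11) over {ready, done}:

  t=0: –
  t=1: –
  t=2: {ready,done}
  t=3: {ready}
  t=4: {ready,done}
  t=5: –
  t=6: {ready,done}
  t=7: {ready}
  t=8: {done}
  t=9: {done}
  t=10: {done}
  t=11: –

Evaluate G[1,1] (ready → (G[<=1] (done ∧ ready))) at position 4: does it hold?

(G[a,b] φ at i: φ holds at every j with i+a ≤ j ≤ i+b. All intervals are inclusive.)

Yes

Check (ready → (G[<=1] (done ∧ ready))) at every j in [5,5]:
  j=5: antecedent false → ✓
All positions satisfy it → formula holds.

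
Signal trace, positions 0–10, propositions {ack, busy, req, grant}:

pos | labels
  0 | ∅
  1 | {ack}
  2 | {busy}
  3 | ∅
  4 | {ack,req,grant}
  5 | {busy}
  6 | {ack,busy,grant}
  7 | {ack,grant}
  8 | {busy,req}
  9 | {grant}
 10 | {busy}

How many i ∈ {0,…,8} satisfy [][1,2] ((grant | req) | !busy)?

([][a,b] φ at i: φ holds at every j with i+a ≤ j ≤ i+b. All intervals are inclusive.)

4

Evaluate at each i in [0,8]:
  i=0: ✗ (fails at j=2)
  i=1: ✗ (fails at j=2)
  i=2: ✓ (all of [3,4])
  i=3: ✗ (fails at j=5)
  i=4: ✗ (fails at j=5)
  i=5: ✓ (all of [6,7])
  i=6: ✓ (all of [7,8])
  i=7: ✓ (all of [8,9])
  i=8: ✗ (fails at j=10)
Positions where it holds: {2, 5, 6, 7} → 4.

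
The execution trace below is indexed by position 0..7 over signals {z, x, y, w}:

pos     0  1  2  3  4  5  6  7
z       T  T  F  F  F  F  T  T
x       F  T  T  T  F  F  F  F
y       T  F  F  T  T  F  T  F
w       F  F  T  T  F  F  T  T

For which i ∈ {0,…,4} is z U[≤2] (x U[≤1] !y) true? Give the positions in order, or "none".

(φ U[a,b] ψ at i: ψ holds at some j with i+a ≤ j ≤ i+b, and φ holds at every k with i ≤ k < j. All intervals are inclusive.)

0, 1, 2

Evaluate at each i in [0,4]:
  i=0: ✓ (rhs at j=1; lhs holds on [0,0])
  i=1: ✓ (rhs at j=1)
  i=2: ✓ (rhs at j=2)
  i=3: ✗ (lhs fails at k=3 before rhs at j=5)
  i=4: ✗ (lhs fails at k=4 before rhs at j=5)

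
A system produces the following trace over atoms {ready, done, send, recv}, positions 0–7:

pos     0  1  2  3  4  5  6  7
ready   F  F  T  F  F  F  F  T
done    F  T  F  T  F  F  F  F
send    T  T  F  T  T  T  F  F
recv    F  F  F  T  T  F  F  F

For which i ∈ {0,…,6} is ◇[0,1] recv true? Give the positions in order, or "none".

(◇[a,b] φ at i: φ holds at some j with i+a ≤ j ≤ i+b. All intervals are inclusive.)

2, 3, 4

Evaluate at each i in [0,6]:
  i=0: ✗ (none in [0,1])
  i=1: ✗ (none in [1,2])
  i=2: ✓ (witness j=3)
  i=3: ✓ (witness j=3)
  i=4: ✓ (witness j=4)
  i=5: ✗ (none in [5,6])
  i=6: ✗ (none in [6,7])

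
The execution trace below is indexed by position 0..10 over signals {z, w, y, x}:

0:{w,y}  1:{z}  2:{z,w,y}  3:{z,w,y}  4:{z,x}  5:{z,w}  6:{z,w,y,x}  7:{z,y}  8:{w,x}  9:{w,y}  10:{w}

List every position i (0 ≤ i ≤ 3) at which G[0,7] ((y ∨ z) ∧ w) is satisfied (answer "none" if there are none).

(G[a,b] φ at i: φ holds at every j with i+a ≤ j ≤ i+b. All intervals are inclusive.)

none

Evaluate at each i in [0,3]:
  i=0: ✗ (fails at j=1)
  i=1: ✗ (fails at j=1)
  i=2: ✗ (fails at j=4)
  i=3: ✗ (fails at j=4)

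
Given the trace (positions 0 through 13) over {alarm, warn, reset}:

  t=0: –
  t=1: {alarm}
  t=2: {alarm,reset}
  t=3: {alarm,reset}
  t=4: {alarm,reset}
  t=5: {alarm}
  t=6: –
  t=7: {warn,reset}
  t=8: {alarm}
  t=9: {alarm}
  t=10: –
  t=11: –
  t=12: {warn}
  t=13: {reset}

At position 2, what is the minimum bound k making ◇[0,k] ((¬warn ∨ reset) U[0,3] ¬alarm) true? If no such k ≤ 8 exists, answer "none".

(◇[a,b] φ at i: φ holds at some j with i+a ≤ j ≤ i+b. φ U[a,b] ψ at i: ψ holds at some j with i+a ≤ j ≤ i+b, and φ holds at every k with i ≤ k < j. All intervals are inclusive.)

Scan j = 2,3,… for ((¬warn ∨ reset) U[0,3] ¬alarm):
  j=2: fails
  j=3: holds
First hit at j=3, so smallest k = 3-2 = 1.

1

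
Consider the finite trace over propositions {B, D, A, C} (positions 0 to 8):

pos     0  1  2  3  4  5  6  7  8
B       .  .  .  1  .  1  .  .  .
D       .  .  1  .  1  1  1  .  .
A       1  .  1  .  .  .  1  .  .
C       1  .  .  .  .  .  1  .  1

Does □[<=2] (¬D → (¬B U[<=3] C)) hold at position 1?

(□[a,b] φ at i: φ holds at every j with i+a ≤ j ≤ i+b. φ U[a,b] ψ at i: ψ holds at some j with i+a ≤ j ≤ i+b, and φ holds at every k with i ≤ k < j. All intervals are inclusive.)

No

Check (¬D → (¬B U[<=3] C)) at every j in [1,3]:
  j=1: antecedent true; consequent fails → ✗
  j=2: antecedent false → ✓
  j=3: antecedent true; consequent fails → ✗
Fails at j=1 → formula fails.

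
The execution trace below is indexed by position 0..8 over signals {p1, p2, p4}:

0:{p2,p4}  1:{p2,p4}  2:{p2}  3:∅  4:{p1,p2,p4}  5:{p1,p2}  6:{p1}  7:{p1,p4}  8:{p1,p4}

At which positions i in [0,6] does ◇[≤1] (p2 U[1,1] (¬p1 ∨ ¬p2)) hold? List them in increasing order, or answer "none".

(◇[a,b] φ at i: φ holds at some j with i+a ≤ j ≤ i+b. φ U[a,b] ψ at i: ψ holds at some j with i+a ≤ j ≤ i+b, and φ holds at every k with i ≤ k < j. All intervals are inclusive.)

Evaluate at each i in [0,6]:
  i=0: ✓ (witness j=0)
  i=1: ✓ (witness j=1)
  i=2: ✓ (witness j=2)
  i=3: ✗ (none in [3,4])
  i=4: ✓ (witness j=5)
  i=5: ✓ (witness j=5)
  i=6: ✗ (none in [6,7])

0, 1, 2, 4, 5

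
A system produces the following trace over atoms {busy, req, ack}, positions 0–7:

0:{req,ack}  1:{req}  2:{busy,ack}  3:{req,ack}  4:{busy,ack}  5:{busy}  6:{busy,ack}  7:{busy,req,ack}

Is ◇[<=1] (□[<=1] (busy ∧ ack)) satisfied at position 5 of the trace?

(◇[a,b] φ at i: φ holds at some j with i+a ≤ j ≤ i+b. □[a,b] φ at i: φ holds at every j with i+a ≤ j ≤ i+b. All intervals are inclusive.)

Check □[<=1] (busy ∧ ack) at each j in [5,6]:
  j=5: fails at 5
  j=6: holds on [6,7]
Found at j=6 → formula holds.

Yes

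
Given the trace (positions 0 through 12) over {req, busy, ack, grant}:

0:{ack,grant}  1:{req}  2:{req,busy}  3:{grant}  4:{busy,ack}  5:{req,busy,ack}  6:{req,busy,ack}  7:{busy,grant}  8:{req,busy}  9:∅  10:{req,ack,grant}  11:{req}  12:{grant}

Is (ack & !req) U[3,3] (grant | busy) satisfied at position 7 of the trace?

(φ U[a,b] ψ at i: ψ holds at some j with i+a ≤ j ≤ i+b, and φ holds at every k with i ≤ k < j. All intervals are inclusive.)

Need some j in [10,10] with (grant | busy), and (ack & !req) at every k in [7,j-1].
  j=10: (grant | busy) holds, but (ack & !req) fails at k=7 → not this j.
No j in the window works → until fails.

No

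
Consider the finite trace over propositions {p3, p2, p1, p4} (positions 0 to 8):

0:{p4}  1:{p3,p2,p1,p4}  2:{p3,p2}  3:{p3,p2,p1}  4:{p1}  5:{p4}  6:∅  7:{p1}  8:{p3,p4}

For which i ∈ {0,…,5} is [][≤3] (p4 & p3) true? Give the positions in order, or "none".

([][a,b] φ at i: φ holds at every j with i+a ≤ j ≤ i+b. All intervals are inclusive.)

Evaluate at each i in [0,5]:
  i=0: ✗ (fails at j=0)
  i=1: ✗ (fails at j=2)
  i=2: ✗ (fails at j=2)
  i=3: ✗ (fails at j=3)
  i=4: ✗ (fails at j=4)
  i=5: ✗ (fails at j=5)

none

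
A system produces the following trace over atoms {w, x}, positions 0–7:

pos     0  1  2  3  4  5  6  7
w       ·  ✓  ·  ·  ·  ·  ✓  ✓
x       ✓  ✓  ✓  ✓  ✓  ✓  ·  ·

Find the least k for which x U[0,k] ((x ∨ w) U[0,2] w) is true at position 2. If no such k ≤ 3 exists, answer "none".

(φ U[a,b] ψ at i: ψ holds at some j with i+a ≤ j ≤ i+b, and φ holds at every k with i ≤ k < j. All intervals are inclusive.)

Need earliest j ≥ 2 with ((x ∨ w) U[0,2] w), and x at every k in [2,j-1].
  j=2: rhs fails.
  j=3: rhs fails.
  j=4: rhs holds; lhs holds on [2,3]. k = 2.

2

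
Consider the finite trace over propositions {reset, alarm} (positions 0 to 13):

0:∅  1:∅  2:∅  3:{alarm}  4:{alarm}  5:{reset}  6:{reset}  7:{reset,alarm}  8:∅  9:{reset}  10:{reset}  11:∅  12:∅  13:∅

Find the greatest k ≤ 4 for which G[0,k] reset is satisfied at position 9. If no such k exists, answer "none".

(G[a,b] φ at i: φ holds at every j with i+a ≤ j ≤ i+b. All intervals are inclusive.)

reset must hold from j=9 onward; find where it first fails.
  j=9: holds
  j=10: holds
  j=11: fails
Holds on [9,10], so largest k = 1.

1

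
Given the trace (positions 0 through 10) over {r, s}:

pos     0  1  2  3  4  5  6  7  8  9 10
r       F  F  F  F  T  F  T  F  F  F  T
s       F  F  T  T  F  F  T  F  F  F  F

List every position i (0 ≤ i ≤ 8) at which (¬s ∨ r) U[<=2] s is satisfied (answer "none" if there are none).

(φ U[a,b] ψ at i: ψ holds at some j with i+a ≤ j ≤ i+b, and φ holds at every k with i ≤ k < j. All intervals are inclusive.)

0, 1, 2, 3, 4, 5, 6

Evaluate at each i in [0,8]:
  i=0: ✓ (rhs at j=2; lhs holds on [0,1])
  i=1: ✓ (rhs at j=2; lhs holds on [1,1])
  i=2: ✓ (rhs at j=2)
  i=3: ✓ (rhs at j=3)
  i=4: ✓ (rhs at j=6; lhs holds on [4,5])
  i=5: ✓ (rhs at j=6; lhs holds on [5,5])
  i=6: ✓ (rhs at j=6)
  i=7: ✗ (no rhs in [7,9])
  i=8: ✗ (no rhs in [8,10])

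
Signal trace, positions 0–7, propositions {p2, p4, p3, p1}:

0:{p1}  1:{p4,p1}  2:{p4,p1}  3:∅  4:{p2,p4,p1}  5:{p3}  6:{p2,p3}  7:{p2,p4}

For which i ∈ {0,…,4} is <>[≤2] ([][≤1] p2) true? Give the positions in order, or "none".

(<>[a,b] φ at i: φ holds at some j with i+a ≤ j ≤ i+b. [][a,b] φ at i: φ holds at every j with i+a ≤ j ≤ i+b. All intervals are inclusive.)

Evaluate at each i in [0,4]:
  i=0: ✗ (none in [0,2])
  i=1: ✗ (none in [1,3])
  i=2: ✗ (none in [2,4])
  i=3: ✗ (none in [3,5])
  i=4: ✓ (witness j=6)

4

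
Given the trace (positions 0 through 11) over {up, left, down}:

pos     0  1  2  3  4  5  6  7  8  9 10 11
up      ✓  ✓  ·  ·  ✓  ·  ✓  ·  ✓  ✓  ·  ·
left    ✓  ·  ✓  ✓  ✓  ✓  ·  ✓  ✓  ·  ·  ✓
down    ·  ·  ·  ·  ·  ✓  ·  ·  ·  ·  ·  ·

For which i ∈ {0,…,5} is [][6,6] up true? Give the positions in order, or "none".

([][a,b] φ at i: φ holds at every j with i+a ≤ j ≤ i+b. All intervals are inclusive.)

0, 2, 3

Evaluate at each i in [0,5]:
  i=0: ✓ (all of [6,6])
  i=1: ✗ (fails at j=7)
  i=2: ✓ (all of [8,8])
  i=3: ✓ (all of [9,9])
  i=4: ✗ (fails at j=10)
  i=5: ✗ (fails at j=11)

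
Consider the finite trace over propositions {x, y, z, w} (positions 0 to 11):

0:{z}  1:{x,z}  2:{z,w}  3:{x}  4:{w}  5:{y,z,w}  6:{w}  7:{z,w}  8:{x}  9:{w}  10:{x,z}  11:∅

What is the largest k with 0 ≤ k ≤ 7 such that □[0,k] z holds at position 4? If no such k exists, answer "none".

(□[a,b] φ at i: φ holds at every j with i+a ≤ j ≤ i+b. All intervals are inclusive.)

none

z must hold from j=4 onward; find where it first fails.
  j=4: fails → no k works.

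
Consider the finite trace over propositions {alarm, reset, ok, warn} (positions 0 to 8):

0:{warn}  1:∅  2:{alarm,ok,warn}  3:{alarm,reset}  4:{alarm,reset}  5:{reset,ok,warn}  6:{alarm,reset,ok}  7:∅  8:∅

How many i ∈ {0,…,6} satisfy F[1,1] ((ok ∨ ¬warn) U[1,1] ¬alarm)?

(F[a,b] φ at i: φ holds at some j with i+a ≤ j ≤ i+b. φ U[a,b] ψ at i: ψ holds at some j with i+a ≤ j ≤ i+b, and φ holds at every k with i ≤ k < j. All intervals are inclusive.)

Evaluate at each i in [0,6]:
  i=0: ✗ (none in [1,1])
  i=1: ✗ (none in [2,2])
  i=2: ✗ (none in [3,3])
  i=3: ✓ (witness j=4)
  i=4: ✗ (none in [5,5])
  i=5: ✓ (witness j=6)
  i=6: ✓ (witness j=7)
Positions where it holds: {3, 5, 6} → 3.

3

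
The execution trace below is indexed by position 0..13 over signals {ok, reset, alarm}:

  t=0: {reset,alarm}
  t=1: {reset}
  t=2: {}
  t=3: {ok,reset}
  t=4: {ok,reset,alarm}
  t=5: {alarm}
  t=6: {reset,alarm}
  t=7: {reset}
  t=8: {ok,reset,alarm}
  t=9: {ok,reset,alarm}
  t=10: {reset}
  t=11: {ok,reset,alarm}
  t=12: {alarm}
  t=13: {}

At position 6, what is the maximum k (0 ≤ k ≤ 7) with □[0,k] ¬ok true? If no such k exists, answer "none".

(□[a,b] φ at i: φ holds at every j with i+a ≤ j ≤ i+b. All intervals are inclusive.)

¬ok must hold from j=6 onward; find where it first fails.
  j=6: holds
  j=7: holds
  j=8: fails
Holds on [6,7], so largest k = 1.

1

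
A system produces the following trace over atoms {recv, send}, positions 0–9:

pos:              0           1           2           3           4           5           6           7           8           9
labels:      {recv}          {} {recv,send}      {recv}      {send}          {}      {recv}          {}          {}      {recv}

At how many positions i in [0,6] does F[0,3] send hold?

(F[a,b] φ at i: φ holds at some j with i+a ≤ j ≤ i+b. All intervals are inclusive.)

Evaluate at each i in [0,6]:
  i=0: ✓ (witness j=2)
  i=1: ✓ (witness j=2)
  i=2: ✓ (witness j=2)
  i=3: ✓ (witness j=4)
  i=4: ✓ (witness j=4)
  i=5: ✗ (none in [5,8])
  i=6: ✗ (none in [6,9])
Positions where it holds: {0, 1, 2, 3, 4} → 5.

5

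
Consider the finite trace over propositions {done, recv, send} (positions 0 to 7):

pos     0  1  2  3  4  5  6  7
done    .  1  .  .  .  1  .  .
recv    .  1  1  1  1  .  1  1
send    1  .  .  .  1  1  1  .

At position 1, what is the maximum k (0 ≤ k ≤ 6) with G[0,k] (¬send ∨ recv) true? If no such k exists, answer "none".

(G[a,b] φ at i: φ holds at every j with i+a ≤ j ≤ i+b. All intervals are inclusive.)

(¬send ∨ recv) must hold from j=1 onward; find where it first fails.
  j=1: holds
  j=2: holds
  j=3: holds
  j=4: holds
  j=5: fails
Holds on [1,4], so largest k = 3.

3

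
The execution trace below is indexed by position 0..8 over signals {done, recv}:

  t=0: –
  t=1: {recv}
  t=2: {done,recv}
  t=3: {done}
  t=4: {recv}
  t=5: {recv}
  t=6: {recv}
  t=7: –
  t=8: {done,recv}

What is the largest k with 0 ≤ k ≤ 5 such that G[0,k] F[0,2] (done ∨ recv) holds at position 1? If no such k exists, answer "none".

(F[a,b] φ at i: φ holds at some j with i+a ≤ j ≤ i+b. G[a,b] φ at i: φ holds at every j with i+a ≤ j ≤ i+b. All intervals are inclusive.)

5

F[0,2] (done ∨ recv) must hold from j=1 onward; find where it first fails.
  j=1: holds
  j=2: holds
  j=3: holds
  j=4: holds
  j=5: holds
  j=6: holds
Holds through j=6; largest k = 5.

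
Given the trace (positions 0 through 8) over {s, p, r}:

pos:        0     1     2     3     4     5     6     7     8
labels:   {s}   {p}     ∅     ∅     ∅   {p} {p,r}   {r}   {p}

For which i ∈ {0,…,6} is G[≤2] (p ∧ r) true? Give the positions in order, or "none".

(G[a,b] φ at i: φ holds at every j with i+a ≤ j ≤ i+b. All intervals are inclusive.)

none

Evaluate at each i in [0,6]:
  i=0: ✗ (fails at j=0)
  i=1: ✗ (fails at j=1)
  i=2: ✗ (fails at j=2)
  i=3: ✗ (fails at j=3)
  i=4: ✗ (fails at j=4)
  i=5: ✗ (fails at j=5)
  i=6: ✗ (fails at j=7)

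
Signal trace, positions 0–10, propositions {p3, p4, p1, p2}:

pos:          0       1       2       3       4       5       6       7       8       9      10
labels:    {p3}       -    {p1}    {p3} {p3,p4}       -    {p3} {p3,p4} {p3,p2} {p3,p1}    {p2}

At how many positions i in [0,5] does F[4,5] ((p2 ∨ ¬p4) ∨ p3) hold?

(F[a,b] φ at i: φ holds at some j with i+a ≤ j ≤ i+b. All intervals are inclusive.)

6

Evaluate at each i in [0,5]:
  i=0: ✓ (witness j=4)
  i=1: ✓ (witness j=5)
  i=2: ✓ (witness j=6)
  i=3: ✓ (witness j=7)
  i=4: ✓ (witness j=8)
  i=5: ✓ (witness j=9)
Positions where it holds: {0, 1, 2, 3, 4, 5} → 6.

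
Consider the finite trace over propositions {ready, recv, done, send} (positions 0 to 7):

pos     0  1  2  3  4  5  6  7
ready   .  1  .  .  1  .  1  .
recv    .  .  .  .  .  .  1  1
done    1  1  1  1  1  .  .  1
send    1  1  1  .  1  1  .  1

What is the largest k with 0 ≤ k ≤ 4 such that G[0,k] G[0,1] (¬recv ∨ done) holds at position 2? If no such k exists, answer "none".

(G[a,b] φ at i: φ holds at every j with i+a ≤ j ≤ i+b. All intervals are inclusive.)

G[0,1] (¬recv ∨ done) must hold from j=2 onward; find where it first fails.
  j=2: holds
  j=3: holds
  j=4: holds
  j=5: fails
Holds on [2,4], so largest k = 2.

2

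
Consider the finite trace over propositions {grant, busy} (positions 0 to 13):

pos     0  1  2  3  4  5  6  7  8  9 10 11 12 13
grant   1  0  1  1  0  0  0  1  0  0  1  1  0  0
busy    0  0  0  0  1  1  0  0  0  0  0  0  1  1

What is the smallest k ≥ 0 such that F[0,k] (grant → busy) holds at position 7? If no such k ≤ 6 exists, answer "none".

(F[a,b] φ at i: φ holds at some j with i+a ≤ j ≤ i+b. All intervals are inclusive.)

Scan j = 7,8,… for (grant → busy):
  j=7: fails
  j=8: holds
First hit at j=8, so smallest k = 8-7 = 1.

1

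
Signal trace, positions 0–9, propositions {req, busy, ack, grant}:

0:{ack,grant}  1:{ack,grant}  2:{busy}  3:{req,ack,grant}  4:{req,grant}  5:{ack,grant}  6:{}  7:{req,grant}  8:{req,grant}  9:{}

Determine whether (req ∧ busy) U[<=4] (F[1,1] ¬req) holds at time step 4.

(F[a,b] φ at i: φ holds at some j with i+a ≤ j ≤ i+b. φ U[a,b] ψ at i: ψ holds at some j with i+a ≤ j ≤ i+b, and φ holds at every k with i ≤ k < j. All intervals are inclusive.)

Holds

Need some j in [4,8] with F[1,1] ¬req, and (req ∧ busy) at every k in [4,j-1].
  j=4: F[1,1] ¬req holds; no prefix to check → satisfied.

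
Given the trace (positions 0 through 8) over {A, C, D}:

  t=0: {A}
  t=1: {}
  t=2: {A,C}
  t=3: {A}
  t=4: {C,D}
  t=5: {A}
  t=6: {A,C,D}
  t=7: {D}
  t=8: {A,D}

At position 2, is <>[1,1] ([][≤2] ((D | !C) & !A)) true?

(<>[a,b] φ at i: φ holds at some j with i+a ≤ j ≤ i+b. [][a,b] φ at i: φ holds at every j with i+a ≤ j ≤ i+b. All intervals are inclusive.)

No

Check [][≤2] ((D | !C) & !A) at each j in [3,3]:
  j=3: fails at 3
No position in the window satisfies it → formula fails.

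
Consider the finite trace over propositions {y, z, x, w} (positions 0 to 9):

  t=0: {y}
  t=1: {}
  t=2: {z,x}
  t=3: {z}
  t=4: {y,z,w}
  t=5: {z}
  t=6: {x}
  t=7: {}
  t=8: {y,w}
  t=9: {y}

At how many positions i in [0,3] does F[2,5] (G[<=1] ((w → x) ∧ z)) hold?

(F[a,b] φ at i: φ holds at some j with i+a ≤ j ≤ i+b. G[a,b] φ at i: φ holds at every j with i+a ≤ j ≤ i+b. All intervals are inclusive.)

Evaluate at each i in [0,3]:
  i=0: ✓ (witness j=2)
  i=1: ✗ (none in [3,6])
  i=2: ✗ (none in [4,7])
  i=3: ✗ (none in [5,8])
Positions where it holds: {0} → 1.

1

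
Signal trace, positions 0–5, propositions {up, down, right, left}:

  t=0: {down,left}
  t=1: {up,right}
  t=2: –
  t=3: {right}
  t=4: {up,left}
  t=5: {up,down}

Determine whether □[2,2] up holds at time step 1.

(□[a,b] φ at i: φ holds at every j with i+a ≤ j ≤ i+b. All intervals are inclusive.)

Check up at every j in [3,3]:
  j=3: false
Fails at j=3 → formula fails.

Does not hold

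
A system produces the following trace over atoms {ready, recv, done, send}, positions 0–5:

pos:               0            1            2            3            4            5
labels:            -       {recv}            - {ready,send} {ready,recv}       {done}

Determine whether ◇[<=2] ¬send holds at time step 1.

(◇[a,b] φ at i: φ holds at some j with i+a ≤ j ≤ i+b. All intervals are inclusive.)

Check ¬send at each j in [1,3]:
  j=1: true
  j=2: true
  j=3: false
Found at j=1 → formula holds.

Holds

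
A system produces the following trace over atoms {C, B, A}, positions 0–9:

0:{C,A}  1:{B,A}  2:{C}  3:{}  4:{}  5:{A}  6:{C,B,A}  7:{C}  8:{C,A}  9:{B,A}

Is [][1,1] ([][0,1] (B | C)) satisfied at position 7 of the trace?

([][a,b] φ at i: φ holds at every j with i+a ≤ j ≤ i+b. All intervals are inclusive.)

Check [][0,1] (B | C) at every j in [8,8]:
  j=8: holds on [8,9]
All positions satisfy it → formula holds.

Yes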